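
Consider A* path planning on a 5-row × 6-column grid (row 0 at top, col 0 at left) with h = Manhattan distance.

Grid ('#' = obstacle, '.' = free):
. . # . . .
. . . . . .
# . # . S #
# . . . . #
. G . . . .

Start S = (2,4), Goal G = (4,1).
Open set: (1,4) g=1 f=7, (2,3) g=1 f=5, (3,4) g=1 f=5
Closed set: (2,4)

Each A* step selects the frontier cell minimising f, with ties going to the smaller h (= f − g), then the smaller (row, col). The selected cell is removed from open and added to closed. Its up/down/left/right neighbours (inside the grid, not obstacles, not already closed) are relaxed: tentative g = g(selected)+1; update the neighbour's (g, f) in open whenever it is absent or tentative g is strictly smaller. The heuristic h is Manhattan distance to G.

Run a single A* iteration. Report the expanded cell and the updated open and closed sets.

step 1: expand (2,3) (f=5, h=4) → closed; open now [(1,3) g=2 f=7, (1,4) g=1 f=7, (3,3) g=2 f=5, (3,4) g=1 f=5]

expanded=(2,3); open=[(1,3) g=2 f=7, (1,4) g=1 f=7, (3,3) g=2 f=5, (3,4) g=1 f=5]; closed=[(2,3), (2,4)]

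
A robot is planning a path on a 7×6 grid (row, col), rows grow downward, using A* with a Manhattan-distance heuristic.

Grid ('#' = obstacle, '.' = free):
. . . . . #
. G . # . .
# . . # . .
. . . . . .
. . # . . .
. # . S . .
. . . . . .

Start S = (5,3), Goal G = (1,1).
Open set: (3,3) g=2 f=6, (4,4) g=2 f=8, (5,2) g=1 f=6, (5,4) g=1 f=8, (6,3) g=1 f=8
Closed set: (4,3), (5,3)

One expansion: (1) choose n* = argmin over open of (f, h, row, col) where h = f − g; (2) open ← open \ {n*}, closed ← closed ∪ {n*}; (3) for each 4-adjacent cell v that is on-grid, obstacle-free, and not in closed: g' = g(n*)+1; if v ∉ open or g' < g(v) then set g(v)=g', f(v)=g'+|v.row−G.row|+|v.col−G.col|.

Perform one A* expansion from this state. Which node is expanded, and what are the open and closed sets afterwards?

expanded=(3,3); open=[(3,2) g=3 f=6, (3,4) g=3 f=8, (4,4) g=2 f=8, (5,2) g=1 f=6, (5,4) g=1 f=8, (6,3) g=1 f=8]; closed=[(3,3), (4,3), (5,3)]

step 1: expand (3,3) (f=6, h=4) → closed; open now [(3,2) g=3 f=6, (3,4) g=3 f=8, (4,4) g=2 f=8, (5,2) g=1 f=6, (5,4) g=1 f=8, (6,3) g=1 f=8]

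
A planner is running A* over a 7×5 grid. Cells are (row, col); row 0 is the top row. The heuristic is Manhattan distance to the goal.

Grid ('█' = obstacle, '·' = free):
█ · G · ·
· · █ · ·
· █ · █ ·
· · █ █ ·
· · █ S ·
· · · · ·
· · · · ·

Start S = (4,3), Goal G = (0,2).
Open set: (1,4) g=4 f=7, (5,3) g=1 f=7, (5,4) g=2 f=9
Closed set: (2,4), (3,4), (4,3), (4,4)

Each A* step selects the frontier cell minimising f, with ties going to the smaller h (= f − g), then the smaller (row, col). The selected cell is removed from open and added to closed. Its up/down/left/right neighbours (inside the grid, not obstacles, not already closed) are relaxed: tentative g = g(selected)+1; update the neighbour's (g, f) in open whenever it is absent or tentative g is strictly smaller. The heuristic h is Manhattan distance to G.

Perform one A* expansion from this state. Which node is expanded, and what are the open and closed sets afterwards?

step 1: expand (1,4) (f=7, h=3) → closed; open now [(0,4) g=5 f=7, (1,3) g=5 f=7, (5,3) g=1 f=7, (5,4) g=2 f=9]

expanded=(1,4); open=[(0,4) g=5 f=7, (1,3) g=5 f=7, (5,3) g=1 f=7, (5,4) g=2 f=9]; closed=[(1,4), (2,4), (3,4), (4,3), (4,4)]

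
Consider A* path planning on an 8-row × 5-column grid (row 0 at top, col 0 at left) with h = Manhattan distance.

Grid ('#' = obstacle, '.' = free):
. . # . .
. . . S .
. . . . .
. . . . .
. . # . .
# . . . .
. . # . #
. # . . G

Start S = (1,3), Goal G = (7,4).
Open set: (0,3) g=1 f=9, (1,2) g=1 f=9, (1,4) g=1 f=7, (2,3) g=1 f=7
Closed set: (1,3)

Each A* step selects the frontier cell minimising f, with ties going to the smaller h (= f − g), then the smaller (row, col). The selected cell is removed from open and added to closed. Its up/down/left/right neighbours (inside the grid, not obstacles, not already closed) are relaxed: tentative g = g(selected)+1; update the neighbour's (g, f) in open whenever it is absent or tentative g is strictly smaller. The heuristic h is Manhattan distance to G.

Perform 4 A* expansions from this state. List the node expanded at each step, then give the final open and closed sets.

order=[(1,4) → (2,4) → (3,4) → (4,4)]; open=[(0,3) g=1 f=9, (0,4) g=2 f=9, (1,2) g=1 f=9, (2,3) g=1 f=7, (3,3) g=4 f=9, (4,3) g=5 f=9, (5,4) g=5 f=7]; closed=[(1,3), (1,4), (2,4), (3,4), (4,4)]

step 1: expand (1,4) (f=7, h=6) → closed; open now [(0,3) g=1 f=9, (0,4) g=2 f=9, (1,2) g=1 f=9, (2,3) g=1 f=7, (2,4) g=2 f=7]
step 2: expand (2,4) (f=7, h=5) → closed; open now [(0,3) g=1 f=9, (0,4) g=2 f=9, (1,2) g=1 f=9, (2,3) g=1 f=7, (3,4) g=3 f=7]
step 3: expand (3,4) (f=7, h=4) → closed; open now [(0,3) g=1 f=9, (0,4) g=2 f=9, (1,2) g=1 f=9, (2,3) g=1 f=7, (3,3) g=4 f=9, (4,4) g=4 f=7]
step 4: expand (4,4) (f=7, h=3) → closed; open now [(0,3) g=1 f=9, (0,4) g=2 f=9, (1,2) g=1 f=9, (2,3) g=1 f=7, (3,3) g=4 f=9, (4,3) g=5 f=9, (5,4) g=5 f=7]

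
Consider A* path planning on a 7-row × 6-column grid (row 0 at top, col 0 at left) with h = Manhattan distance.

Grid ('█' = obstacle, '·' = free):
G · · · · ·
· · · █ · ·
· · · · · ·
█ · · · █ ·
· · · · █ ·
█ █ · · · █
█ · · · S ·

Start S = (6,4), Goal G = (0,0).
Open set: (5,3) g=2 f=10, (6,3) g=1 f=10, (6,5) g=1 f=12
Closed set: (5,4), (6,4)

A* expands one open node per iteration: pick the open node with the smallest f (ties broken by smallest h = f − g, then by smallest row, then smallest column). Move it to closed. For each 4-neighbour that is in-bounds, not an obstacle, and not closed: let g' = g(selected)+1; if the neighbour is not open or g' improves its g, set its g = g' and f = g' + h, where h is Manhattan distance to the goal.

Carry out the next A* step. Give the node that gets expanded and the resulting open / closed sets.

expanded=(5,3); open=[(4,3) g=3 f=10, (5,2) g=3 f=10, (6,3) g=1 f=10, (6,5) g=1 f=12]; closed=[(5,3), (5,4), (6,4)]

step 1: expand (5,3) (f=10, h=8) → closed; open now [(4,3) g=3 f=10, (5,2) g=3 f=10, (6,3) g=1 f=10, (6,5) g=1 f=12]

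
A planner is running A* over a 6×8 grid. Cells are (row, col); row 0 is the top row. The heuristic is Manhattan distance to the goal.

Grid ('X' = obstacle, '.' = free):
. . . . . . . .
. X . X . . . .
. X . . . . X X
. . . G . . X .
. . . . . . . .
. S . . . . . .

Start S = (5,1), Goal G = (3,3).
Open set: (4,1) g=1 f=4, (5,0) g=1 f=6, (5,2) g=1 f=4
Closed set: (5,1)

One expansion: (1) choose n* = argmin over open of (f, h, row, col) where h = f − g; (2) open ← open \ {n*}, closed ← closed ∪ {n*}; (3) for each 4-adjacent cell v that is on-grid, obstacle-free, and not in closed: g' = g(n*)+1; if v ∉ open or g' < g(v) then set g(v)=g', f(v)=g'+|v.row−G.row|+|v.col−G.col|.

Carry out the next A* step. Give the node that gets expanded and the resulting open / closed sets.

expanded=(4,1); open=[(3,1) g=2 f=4, (4,0) g=2 f=6, (4,2) g=2 f=4, (5,0) g=1 f=6, (5,2) g=1 f=4]; closed=[(4,1), (5,1)]

step 1: expand (4,1) (f=4, h=3) → closed; open now [(3,1) g=2 f=4, (4,0) g=2 f=6, (4,2) g=2 f=4, (5,0) g=1 f=6, (5,2) g=1 f=4]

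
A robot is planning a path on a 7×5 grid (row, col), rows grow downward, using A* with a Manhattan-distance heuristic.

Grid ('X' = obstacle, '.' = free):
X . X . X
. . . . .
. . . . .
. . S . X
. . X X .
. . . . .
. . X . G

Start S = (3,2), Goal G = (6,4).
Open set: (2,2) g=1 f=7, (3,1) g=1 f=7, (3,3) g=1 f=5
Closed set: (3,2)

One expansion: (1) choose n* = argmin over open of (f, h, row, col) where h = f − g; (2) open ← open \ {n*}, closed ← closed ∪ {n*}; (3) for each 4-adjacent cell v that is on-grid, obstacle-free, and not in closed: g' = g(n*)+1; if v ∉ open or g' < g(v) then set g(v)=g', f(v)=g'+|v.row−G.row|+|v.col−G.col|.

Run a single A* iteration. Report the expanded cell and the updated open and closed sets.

step 1: expand (3,3) (f=5, h=4) → closed; open now [(2,2) g=1 f=7, (2,3) g=2 f=7, (3,1) g=1 f=7]

expanded=(3,3); open=[(2,2) g=1 f=7, (2,3) g=2 f=7, (3,1) g=1 f=7]; closed=[(3,2), (3,3)]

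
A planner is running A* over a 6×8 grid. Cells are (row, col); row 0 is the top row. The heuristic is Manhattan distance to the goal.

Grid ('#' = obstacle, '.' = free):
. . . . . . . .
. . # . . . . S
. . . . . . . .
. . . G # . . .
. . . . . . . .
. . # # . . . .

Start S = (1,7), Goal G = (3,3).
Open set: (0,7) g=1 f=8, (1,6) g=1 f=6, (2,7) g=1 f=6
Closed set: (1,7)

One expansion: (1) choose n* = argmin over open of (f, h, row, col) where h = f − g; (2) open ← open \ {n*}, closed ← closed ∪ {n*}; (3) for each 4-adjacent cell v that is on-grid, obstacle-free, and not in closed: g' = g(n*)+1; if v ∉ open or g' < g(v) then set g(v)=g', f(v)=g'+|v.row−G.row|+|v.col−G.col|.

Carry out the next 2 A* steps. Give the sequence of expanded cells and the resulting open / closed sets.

step 1: expand (1,6) (f=6, h=5) → closed; open now [(0,6) g=2 f=8, (0,7) g=1 f=8, (1,5) g=2 f=6, (2,6) g=2 f=6, (2,7) g=1 f=6]
step 2: expand (1,5) (f=6, h=4) → closed; open now [(0,5) g=3 f=8, (0,6) g=2 f=8, (0,7) g=1 f=8, (1,4) g=3 f=6, (2,5) g=3 f=6, (2,6) g=2 f=6, (2,7) g=1 f=6]

order=[(1,6) → (1,5)]; open=[(0,5) g=3 f=8, (0,6) g=2 f=8, (0,7) g=1 f=8, (1,4) g=3 f=6, (2,5) g=3 f=6, (2,6) g=2 f=6, (2,7) g=1 f=6]; closed=[(1,5), (1,6), (1,7)]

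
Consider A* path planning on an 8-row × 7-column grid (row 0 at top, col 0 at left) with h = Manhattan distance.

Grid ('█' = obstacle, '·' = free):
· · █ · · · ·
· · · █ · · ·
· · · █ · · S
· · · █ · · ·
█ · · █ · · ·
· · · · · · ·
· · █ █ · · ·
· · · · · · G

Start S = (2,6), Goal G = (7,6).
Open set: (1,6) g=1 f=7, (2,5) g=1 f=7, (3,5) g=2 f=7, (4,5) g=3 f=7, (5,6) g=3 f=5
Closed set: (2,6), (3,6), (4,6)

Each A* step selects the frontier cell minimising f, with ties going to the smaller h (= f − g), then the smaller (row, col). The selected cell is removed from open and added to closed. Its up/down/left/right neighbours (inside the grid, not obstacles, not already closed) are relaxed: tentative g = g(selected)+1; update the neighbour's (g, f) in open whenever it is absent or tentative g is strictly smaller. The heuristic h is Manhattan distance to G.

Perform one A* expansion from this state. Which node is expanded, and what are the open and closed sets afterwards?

step 1: expand (5,6) (f=5, h=2) → closed; open now [(1,6) g=1 f=7, (2,5) g=1 f=7, (3,5) g=2 f=7, (4,5) g=3 f=7, (5,5) g=4 f=7, (6,6) g=4 f=5]

expanded=(5,6); open=[(1,6) g=1 f=7, (2,5) g=1 f=7, (3,5) g=2 f=7, (4,5) g=3 f=7, (5,5) g=4 f=7, (6,6) g=4 f=5]; closed=[(2,6), (3,6), (4,6), (5,6)]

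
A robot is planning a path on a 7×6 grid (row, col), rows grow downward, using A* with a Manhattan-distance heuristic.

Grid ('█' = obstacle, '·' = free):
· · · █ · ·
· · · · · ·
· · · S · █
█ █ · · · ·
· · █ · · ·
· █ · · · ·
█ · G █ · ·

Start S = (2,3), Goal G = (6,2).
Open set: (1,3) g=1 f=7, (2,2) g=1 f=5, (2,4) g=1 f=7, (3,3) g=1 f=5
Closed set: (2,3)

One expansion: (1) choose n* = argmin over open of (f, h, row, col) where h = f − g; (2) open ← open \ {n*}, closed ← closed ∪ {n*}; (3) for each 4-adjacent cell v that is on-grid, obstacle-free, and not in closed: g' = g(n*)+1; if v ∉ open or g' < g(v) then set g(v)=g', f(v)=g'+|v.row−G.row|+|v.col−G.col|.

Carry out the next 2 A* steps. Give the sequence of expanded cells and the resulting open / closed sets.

step 1: expand (2,2) (f=5, h=4) → closed; open now [(1,2) g=2 f=7, (1,3) g=1 f=7, (2,1) g=2 f=7, (2,4) g=1 f=7, (3,2) g=2 f=5, (3,3) g=1 f=5]
step 2: expand (3,2) (f=5, h=3) → closed; open now [(1,2) g=2 f=7, (1,3) g=1 f=7, (2,1) g=2 f=7, (2,4) g=1 f=7, (3,3) g=1 f=5]

order=[(2,2) → (3,2)]; open=[(1,2) g=2 f=7, (1,3) g=1 f=7, (2,1) g=2 f=7, (2,4) g=1 f=7, (3,3) g=1 f=5]; closed=[(2,2), (2,3), (3,2)]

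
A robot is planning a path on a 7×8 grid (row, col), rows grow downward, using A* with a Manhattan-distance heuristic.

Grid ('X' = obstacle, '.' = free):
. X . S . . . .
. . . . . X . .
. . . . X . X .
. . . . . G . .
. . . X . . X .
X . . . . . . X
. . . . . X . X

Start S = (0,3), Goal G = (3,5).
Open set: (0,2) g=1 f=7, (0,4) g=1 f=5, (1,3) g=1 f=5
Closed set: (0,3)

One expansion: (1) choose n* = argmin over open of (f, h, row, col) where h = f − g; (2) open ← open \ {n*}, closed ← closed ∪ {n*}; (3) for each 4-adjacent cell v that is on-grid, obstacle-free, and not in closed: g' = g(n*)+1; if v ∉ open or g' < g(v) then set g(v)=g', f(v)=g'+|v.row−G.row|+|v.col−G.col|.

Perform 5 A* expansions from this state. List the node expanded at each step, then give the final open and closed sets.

order=[(0,4) → (0,5) → (1,4) → (1,3) → (2,3)]; open=[(0,2) g=1 f=7, (0,6) g=3 f=7, (1,2) g=2 f=7, (2,2) g=3 f=7, (3,3) g=3 f=5]; closed=[(0,3), (0,4), (0,5), (1,3), (1,4), (2,3)]

step 1: expand (0,4) (f=5, h=4) → closed; open now [(0,2) g=1 f=7, (0,5) g=2 f=5, (1,3) g=1 f=5, (1,4) g=2 f=5]
step 2: expand (0,5) (f=5, h=3) → closed; open now [(0,2) g=1 f=7, (0,6) g=3 f=7, (1,3) g=1 f=5, (1,4) g=2 f=5]
step 3: expand (1,4) (f=5, h=3) → closed; open now [(0,2) g=1 f=7, (0,6) g=3 f=7, (1,3) g=1 f=5]
step 4: expand (1,3) (f=5, h=4) → closed; open now [(0,2) g=1 f=7, (0,6) g=3 f=7, (1,2) g=2 f=7, (2,3) g=2 f=5]
step 5: expand (2,3) (f=5, h=3) → closed; open now [(0,2) g=1 f=7, (0,6) g=3 f=7, (1,2) g=2 f=7, (2,2) g=3 f=7, (3,3) g=3 f=5]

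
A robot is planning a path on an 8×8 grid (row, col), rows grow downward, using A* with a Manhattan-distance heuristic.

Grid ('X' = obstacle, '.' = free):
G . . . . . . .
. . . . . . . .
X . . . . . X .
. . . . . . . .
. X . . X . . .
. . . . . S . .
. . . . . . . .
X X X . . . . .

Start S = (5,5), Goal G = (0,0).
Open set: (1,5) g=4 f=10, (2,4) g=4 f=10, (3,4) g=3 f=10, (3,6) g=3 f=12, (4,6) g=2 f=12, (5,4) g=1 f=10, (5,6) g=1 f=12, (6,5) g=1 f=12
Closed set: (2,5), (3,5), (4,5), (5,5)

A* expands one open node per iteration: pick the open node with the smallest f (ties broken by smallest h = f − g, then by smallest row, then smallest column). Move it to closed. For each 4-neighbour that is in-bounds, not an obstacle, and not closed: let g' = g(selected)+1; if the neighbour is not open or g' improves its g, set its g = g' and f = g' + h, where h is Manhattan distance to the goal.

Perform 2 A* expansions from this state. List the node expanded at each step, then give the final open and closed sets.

step 1: expand (1,5) (f=10, h=6) → closed; open now [(0,5) g=5 f=10, (1,4) g=5 f=10, (1,6) g=5 f=12, (2,4) g=4 f=10, (3,4) g=3 f=10, (3,6) g=3 f=12, (4,6) g=2 f=12, (5,4) g=1 f=10, (5,6) g=1 f=12, (6,5) g=1 f=12]
step 2: expand (0,5) (f=10, h=5) → closed; open now [(0,4) g=6 f=10, (0,6) g=6 f=12, (1,4) g=5 f=10, (1,6) g=5 f=12, (2,4) g=4 f=10, (3,4) g=3 f=10, (3,6) g=3 f=12, (4,6) g=2 f=12, (5,4) g=1 f=10, (5,6) g=1 f=12, (6,5) g=1 f=12]

order=[(1,5) → (0,5)]; open=[(0,4) g=6 f=10, (0,6) g=6 f=12, (1,4) g=5 f=10, (1,6) g=5 f=12, (2,4) g=4 f=10, (3,4) g=3 f=10, (3,6) g=3 f=12, (4,6) g=2 f=12, (5,4) g=1 f=10, (5,6) g=1 f=12, (6,5) g=1 f=12]; closed=[(0,5), (1,5), (2,5), (3,5), (4,5), (5,5)]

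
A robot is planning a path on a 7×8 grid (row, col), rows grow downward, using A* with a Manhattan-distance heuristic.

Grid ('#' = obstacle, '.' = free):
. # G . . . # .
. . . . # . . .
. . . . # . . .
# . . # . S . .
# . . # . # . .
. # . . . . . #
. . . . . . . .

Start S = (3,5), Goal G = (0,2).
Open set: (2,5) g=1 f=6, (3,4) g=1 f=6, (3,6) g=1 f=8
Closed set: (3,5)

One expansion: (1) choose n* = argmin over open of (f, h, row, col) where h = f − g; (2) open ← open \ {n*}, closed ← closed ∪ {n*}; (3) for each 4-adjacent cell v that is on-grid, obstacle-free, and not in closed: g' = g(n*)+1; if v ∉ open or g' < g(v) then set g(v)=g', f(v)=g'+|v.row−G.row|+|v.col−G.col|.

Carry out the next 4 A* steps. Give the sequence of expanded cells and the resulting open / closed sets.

step 1: expand (2,5) (f=6, h=5) → closed; open now [(1,5) g=2 f=6, (2,6) g=2 f=8, (3,4) g=1 f=6, (3,6) g=1 f=8]
step 2: expand (1,5) (f=6, h=4) → closed; open now [(0,5) g=3 f=6, (1,6) g=3 f=8, (2,6) g=2 f=8, (3,4) g=1 f=6, (3,6) g=1 f=8]
step 3: expand (0,5) (f=6, h=3) → closed; open now [(0,4) g=4 f=6, (1,6) g=3 f=8, (2,6) g=2 f=8, (3,4) g=1 f=6, (3,6) g=1 f=8]
step 4: expand (0,4) (f=6, h=2) → closed; open now [(0,3) g=5 f=6, (1,6) g=3 f=8, (2,6) g=2 f=8, (3,4) g=1 f=6, (3,6) g=1 f=8]

order=[(2,5) → (1,5) → (0,5) → (0,4)]; open=[(0,3) g=5 f=6, (1,6) g=3 f=8, (2,6) g=2 f=8, (3,4) g=1 f=6, (3,6) g=1 f=8]; closed=[(0,4), (0,5), (1,5), (2,5), (3,5)]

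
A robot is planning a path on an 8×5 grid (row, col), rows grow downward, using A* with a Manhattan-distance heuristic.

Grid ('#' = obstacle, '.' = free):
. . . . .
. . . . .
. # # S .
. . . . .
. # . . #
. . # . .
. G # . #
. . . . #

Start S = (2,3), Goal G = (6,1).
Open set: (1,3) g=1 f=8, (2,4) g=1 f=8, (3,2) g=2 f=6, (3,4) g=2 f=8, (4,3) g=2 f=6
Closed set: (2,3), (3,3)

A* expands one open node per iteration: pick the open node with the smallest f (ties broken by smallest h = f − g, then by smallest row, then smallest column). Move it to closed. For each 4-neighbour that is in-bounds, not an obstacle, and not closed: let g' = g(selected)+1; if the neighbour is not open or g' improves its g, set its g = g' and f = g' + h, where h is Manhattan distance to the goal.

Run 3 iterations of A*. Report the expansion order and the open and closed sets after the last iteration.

step 1: expand (3,2) (f=6, h=4) → closed; open now [(1,3) g=1 f=8, (2,4) g=1 f=8, (3,1) g=3 f=6, (3,4) g=2 f=8, (4,2) g=3 f=6, (4,3) g=2 f=6]
step 2: expand (3,1) (f=6, h=3) → closed; open now [(1,3) g=1 f=8, (2,4) g=1 f=8, (3,0) g=4 f=8, (3,4) g=2 f=8, (4,2) g=3 f=6, (4,3) g=2 f=6]
step 3: expand (4,2) (f=6, h=3) → closed; open now [(1,3) g=1 f=8, (2,4) g=1 f=8, (3,0) g=4 f=8, (3,4) g=2 f=8, (4,3) g=2 f=6]

order=[(3,2) → (3,1) → (4,2)]; open=[(1,3) g=1 f=8, (2,4) g=1 f=8, (3,0) g=4 f=8, (3,4) g=2 f=8, (4,3) g=2 f=6]; closed=[(2,3), (3,1), (3,2), (3,3), (4,2)]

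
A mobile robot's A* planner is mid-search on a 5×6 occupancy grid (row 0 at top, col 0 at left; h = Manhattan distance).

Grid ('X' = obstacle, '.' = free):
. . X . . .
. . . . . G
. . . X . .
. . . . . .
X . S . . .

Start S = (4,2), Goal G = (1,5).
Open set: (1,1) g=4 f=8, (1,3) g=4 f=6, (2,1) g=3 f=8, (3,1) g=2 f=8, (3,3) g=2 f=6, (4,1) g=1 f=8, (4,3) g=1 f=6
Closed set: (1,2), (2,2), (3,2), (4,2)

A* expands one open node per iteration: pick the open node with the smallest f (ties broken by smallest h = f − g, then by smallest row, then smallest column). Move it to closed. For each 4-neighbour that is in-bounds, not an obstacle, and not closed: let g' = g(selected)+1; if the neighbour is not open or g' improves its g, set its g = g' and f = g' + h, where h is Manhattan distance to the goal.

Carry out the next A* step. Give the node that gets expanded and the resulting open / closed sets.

step 1: expand (1,3) (f=6, h=2) → closed; open now [(0,3) g=5 f=8, (1,1) g=4 f=8, (1,4) g=5 f=6, (2,1) g=3 f=8, (3,1) g=2 f=8, (3,3) g=2 f=6, (4,1) g=1 f=8, (4,3) g=1 f=6]

expanded=(1,3); open=[(0,3) g=5 f=8, (1,1) g=4 f=8, (1,4) g=5 f=6, (2,1) g=3 f=8, (3,1) g=2 f=8, (3,3) g=2 f=6, (4,1) g=1 f=8, (4,3) g=1 f=6]; closed=[(1,2), (1,3), (2,2), (3,2), (4,2)]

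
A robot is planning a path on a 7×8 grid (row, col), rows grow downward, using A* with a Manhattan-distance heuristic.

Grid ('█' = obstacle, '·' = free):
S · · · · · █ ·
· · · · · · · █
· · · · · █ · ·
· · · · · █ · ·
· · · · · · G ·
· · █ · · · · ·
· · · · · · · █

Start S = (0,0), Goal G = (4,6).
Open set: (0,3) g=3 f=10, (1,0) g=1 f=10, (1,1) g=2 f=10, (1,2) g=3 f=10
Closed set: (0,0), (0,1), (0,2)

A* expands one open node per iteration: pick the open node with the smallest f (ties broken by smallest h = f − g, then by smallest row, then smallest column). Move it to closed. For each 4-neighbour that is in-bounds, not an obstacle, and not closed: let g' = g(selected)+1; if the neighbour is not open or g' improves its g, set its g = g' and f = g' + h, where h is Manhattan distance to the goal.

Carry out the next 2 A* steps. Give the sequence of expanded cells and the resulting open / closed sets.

order=[(0,3) → (0,4)]; open=[(0,5) g=5 f=10, (1,0) g=1 f=10, (1,1) g=2 f=10, (1,2) g=3 f=10, (1,3) g=4 f=10, (1,4) g=5 f=10]; closed=[(0,0), (0,1), (0,2), (0,3), (0,4)]

step 1: expand (0,3) (f=10, h=7) → closed; open now [(0,4) g=4 f=10, (1,0) g=1 f=10, (1,1) g=2 f=10, (1,2) g=3 f=10, (1,3) g=4 f=10]
step 2: expand (0,4) (f=10, h=6) → closed; open now [(0,5) g=5 f=10, (1,0) g=1 f=10, (1,1) g=2 f=10, (1,2) g=3 f=10, (1,3) g=4 f=10, (1,4) g=5 f=10]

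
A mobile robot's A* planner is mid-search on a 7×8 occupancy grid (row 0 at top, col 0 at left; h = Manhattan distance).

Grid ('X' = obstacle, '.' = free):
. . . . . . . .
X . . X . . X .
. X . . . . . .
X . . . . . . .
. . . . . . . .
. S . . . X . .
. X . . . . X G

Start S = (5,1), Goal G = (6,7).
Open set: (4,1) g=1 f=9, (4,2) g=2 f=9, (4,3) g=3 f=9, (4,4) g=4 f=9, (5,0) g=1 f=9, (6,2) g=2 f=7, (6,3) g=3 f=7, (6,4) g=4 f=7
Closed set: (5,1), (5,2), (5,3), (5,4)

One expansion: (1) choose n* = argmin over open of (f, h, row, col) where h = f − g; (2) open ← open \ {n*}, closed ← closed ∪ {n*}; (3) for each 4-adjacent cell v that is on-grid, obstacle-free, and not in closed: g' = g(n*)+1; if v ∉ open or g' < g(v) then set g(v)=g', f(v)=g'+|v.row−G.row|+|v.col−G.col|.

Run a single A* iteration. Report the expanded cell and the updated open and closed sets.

expanded=(6,4); open=[(4,1) g=1 f=9, (4,2) g=2 f=9, (4,3) g=3 f=9, (4,4) g=4 f=9, (5,0) g=1 f=9, (6,2) g=2 f=7, (6,3) g=3 f=7, (6,5) g=5 f=7]; closed=[(5,1), (5,2), (5,3), (5,4), (6,4)]

step 1: expand (6,4) (f=7, h=3) → closed; open now [(4,1) g=1 f=9, (4,2) g=2 f=9, (4,3) g=3 f=9, (4,4) g=4 f=9, (5,0) g=1 f=9, (6,2) g=2 f=7, (6,3) g=3 f=7, (6,5) g=5 f=7]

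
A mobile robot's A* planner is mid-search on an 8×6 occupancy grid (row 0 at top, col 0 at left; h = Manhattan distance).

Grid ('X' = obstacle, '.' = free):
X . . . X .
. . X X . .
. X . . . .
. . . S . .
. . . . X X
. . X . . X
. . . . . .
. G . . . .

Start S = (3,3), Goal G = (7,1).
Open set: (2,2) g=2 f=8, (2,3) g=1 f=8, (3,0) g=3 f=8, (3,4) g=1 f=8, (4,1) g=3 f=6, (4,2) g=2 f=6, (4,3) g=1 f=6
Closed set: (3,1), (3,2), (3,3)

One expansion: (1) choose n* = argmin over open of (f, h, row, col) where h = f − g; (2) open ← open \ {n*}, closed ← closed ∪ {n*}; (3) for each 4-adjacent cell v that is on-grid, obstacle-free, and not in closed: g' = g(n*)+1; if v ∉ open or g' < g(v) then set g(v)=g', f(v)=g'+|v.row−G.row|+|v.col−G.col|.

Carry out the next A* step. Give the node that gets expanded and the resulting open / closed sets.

step 1: expand (4,1) (f=6, h=3) → closed; open now [(2,2) g=2 f=8, (2,3) g=1 f=8, (3,0) g=3 f=8, (3,4) g=1 f=8, (4,0) g=4 f=8, (4,2) g=2 f=6, (4,3) g=1 f=6, (5,1) g=4 f=6]

expanded=(4,1); open=[(2,2) g=2 f=8, (2,3) g=1 f=8, (3,0) g=3 f=8, (3,4) g=1 f=8, (4,0) g=4 f=8, (4,2) g=2 f=6, (4,3) g=1 f=6, (5,1) g=4 f=6]; closed=[(3,1), (3,2), (3,3), (4,1)]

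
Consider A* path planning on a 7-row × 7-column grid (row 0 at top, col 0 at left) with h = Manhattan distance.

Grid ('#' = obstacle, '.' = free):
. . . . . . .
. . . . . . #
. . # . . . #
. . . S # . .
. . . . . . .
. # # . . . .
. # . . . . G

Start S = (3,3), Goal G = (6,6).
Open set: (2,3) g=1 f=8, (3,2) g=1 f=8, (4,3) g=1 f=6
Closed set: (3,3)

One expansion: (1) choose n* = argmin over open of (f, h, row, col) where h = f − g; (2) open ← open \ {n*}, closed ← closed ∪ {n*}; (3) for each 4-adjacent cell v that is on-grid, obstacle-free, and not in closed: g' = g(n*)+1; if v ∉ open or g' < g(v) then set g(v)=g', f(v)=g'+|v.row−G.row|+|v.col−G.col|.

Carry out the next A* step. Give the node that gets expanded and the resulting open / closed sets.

step 1: expand (4,3) (f=6, h=5) → closed; open now [(2,3) g=1 f=8, (3,2) g=1 f=8, (4,2) g=2 f=8, (4,4) g=2 f=6, (5,3) g=2 f=6]

expanded=(4,3); open=[(2,3) g=1 f=8, (3,2) g=1 f=8, (4,2) g=2 f=8, (4,4) g=2 f=6, (5,3) g=2 f=6]; closed=[(3,3), (4,3)]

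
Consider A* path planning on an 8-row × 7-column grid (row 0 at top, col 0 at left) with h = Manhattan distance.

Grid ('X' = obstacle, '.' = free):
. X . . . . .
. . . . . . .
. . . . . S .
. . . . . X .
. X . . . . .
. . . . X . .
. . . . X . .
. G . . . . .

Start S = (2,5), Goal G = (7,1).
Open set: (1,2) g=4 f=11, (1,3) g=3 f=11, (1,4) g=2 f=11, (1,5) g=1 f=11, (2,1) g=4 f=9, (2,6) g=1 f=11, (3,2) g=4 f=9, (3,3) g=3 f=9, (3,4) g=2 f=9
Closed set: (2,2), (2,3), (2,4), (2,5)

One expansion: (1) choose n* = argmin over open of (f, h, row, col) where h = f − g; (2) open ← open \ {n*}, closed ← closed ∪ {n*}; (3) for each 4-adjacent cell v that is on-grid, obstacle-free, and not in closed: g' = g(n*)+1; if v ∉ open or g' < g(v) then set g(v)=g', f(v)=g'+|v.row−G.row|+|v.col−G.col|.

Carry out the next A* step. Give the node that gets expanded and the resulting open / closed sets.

step 1: expand (2,1) (f=9, h=5) → closed; open now [(1,1) g=5 f=11, (1,2) g=4 f=11, (1,3) g=3 f=11, (1,4) g=2 f=11, (1,5) g=1 f=11, (2,0) g=5 f=11, (2,6) g=1 f=11, (3,1) g=5 f=9, (3,2) g=4 f=9, (3,3) g=3 f=9, (3,4) g=2 f=9]

expanded=(2,1); open=[(1,1) g=5 f=11, (1,2) g=4 f=11, (1,3) g=3 f=11, (1,4) g=2 f=11, (1,5) g=1 f=11, (2,0) g=5 f=11, (2,6) g=1 f=11, (3,1) g=5 f=9, (3,2) g=4 f=9, (3,3) g=3 f=9, (3,4) g=2 f=9]; closed=[(2,1), (2,2), (2,3), (2,4), (2,5)]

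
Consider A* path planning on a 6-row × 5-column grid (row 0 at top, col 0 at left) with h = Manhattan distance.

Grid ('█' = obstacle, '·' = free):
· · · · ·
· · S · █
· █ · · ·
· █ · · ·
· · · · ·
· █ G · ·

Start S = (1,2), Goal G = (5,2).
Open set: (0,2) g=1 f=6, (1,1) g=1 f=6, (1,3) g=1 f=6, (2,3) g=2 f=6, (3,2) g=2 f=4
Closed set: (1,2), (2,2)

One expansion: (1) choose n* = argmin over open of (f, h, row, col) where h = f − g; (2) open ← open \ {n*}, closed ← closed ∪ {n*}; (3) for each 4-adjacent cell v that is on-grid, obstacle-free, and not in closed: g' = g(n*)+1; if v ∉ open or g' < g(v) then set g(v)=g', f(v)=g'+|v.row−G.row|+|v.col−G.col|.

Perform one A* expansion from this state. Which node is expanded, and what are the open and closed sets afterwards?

expanded=(3,2); open=[(0,2) g=1 f=6, (1,1) g=1 f=6, (1,3) g=1 f=6, (2,3) g=2 f=6, (3,3) g=3 f=6, (4,2) g=3 f=4]; closed=[(1,2), (2,2), (3,2)]

step 1: expand (3,2) (f=4, h=2) → closed; open now [(0,2) g=1 f=6, (1,1) g=1 f=6, (1,3) g=1 f=6, (2,3) g=2 f=6, (3,3) g=3 f=6, (4,2) g=3 f=4]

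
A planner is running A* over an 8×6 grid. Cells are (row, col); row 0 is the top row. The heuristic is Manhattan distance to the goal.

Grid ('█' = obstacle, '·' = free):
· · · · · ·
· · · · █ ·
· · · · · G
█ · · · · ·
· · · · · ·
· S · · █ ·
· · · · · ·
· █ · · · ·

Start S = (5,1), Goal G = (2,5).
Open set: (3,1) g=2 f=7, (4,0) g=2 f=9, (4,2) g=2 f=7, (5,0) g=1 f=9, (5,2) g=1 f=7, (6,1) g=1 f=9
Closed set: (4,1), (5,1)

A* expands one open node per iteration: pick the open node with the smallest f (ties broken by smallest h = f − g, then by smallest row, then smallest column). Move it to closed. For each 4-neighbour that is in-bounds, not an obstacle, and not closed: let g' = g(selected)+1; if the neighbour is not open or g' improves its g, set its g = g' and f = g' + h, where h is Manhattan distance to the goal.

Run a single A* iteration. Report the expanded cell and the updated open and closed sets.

step 1: expand (3,1) (f=7, h=5) → closed; open now [(2,1) g=3 f=7, (3,2) g=3 f=7, (4,0) g=2 f=9, (4,2) g=2 f=7, (5,0) g=1 f=9, (5,2) g=1 f=7, (6,1) g=1 f=9]

expanded=(3,1); open=[(2,1) g=3 f=7, (3,2) g=3 f=7, (4,0) g=2 f=9, (4,2) g=2 f=7, (5,0) g=1 f=9, (5,2) g=1 f=7, (6,1) g=1 f=9]; closed=[(3,1), (4,1), (5,1)]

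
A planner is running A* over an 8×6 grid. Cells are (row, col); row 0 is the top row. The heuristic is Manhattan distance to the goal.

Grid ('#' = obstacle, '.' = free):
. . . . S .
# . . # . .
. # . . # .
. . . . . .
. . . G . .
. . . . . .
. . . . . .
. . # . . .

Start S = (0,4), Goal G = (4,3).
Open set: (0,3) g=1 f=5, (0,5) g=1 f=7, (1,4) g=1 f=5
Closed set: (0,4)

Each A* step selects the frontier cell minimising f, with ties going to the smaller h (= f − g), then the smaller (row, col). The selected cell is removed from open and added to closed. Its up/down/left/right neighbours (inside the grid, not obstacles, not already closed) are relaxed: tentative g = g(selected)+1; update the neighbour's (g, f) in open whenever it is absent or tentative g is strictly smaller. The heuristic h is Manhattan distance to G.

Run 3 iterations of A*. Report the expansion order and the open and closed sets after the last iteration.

step 1: expand (0,3) (f=5, h=4) → closed; open now [(0,2) g=2 f=7, (0,5) g=1 f=7, (1,4) g=1 f=5]
step 2: expand (1,4) (f=5, h=4) → closed; open now [(0,2) g=2 f=7, (0,5) g=1 f=7, (1,5) g=2 f=7]
step 3: expand (0,2) (f=7, h=5) → closed; open now [(0,1) g=3 f=9, (0,5) g=1 f=7, (1,2) g=3 f=7, (1,5) g=2 f=7]

order=[(0,3) → (1,4) → (0,2)]; open=[(0,1) g=3 f=9, (0,5) g=1 f=7, (1,2) g=3 f=7, (1,5) g=2 f=7]; closed=[(0,2), (0,3), (0,4), (1,4)]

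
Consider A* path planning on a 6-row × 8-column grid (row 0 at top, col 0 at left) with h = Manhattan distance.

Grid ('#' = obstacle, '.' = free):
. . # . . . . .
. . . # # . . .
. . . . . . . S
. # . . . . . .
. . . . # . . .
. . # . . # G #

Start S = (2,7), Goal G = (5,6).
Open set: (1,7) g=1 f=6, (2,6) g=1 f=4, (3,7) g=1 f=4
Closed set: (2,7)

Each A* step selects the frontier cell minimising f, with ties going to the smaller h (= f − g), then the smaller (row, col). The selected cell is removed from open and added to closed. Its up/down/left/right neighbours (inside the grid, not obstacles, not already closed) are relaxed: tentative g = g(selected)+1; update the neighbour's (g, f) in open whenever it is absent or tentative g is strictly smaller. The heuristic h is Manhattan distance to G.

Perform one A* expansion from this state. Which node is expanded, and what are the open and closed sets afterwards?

step 1: expand (2,6) (f=4, h=3) → closed; open now [(1,6) g=2 f=6, (1,7) g=1 f=6, (2,5) g=2 f=6, (3,6) g=2 f=4, (3,7) g=1 f=4]

expanded=(2,6); open=[(1,6) g=2 f=6, (1,7) g=1 f=6, (2,5) g=2 f=6, (3,6) g=2 f=4, (3,7) g=1 f=4]; closed=[(2,6), (2,7)]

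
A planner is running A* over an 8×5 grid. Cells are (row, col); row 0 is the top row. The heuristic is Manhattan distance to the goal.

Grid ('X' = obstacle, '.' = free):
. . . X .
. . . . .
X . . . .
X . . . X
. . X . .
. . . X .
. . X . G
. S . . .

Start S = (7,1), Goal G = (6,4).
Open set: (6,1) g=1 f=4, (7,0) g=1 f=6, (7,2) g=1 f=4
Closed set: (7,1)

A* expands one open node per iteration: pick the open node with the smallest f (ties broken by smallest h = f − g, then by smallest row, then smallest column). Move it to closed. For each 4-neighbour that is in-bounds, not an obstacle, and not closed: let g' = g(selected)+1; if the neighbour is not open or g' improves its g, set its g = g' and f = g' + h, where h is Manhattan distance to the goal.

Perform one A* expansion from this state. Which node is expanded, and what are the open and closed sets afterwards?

step 1: expand (6,1) (f=4, h=3) → closed; open now [(5,1) g=2 f=6, (6,0) g=2 f=6, (7,0) g=1 f=6, (7,2) g=1 f=4]

expanded=(6,1); open=[(5,1) g=2 f=6, (6,0) g=2 f=6, (7,0) g=1 f=6, (7,2) g=1 f=4]; closed=[(6,1), (7,1)]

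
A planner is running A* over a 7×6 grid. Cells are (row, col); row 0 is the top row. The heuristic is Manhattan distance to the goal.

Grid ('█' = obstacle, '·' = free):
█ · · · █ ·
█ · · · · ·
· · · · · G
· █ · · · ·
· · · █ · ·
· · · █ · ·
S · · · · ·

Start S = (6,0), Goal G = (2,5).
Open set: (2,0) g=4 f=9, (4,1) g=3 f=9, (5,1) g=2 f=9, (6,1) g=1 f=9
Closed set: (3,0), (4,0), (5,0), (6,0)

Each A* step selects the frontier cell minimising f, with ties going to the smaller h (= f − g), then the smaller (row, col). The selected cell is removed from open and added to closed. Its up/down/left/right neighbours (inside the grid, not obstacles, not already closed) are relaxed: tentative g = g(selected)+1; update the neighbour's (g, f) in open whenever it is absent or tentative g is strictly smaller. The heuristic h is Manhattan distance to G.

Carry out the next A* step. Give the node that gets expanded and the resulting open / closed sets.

expanded=(2,0); open=[(2,1) g=5 f=9, (4,1) g=3 f=9, (5,1) g=2 f=9, (6,1) g=1 f=9]; closed=[(2,0), (3,0), (4,0), (5,0), (6,0)]

step 1: expand (2,0) (f=9, h=5) → closed; open now [(2,1) g=5 f=9, (4,1) g=3 f=9, (5,1) g=2 f=9, (6,1) g=1 f=9]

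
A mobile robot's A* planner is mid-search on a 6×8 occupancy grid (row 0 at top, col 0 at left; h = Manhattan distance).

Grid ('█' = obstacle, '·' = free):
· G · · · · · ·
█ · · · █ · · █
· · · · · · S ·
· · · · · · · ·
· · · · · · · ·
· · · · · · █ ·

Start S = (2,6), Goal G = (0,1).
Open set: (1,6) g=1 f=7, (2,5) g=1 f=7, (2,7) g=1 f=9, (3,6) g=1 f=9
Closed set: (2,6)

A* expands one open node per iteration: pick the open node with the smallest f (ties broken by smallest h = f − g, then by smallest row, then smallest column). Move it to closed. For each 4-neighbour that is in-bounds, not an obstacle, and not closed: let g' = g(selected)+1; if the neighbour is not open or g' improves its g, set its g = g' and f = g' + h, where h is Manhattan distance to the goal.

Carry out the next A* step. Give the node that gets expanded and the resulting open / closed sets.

step 1: expand (1,6) (f=7, h=6) → closed; open now [(0,6) g=2 f=7, (1,5) g=2 f=7, (2,5) g=1 f=7, (2,7) g=1 f=9, (3,6) g=1 f=9]

expanded=(1,6); open=[(0,6) g=2 f=7, (1,5) g=2 f=7, (2,5) g=1 f=7, (2,7) g=1 f=9, (3,6) g=1 f=9]; closed=[(1,6), (2,6)]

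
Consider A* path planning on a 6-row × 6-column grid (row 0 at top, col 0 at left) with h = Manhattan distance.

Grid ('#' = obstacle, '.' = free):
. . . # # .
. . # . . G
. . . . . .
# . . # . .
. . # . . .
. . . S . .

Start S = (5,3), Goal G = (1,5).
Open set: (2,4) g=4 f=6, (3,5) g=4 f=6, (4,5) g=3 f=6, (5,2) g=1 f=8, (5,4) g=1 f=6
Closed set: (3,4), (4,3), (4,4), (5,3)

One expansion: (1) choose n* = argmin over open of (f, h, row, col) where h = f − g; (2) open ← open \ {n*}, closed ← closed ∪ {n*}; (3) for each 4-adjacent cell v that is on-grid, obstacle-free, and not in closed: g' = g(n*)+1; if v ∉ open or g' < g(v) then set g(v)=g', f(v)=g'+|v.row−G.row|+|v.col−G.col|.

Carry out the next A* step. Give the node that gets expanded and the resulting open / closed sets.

step 1: expand (2,4) (f=6, h=2) → closed; open now [(1,4) g=5 f=6, (2,3) g=5 f=8, (2,5) g=5 f=6, (3,5) g=4 f=6, (4,5) g=3 f=6, (5,2) g=1 f=8, (5,4) g=1 f=6]

expanded=(2,4); open=[(1,4) g=5 f=6, (2,3) g=5 f=8, (2,5) g=5 f=6, (3,5) g=4 f=6, (4,5) g=3 f=6, (5,2) g=1 f=8, (5,4) g=1 f=6]; closed=[(2,4), (3,4), (4,3), (4,4), (5,3)]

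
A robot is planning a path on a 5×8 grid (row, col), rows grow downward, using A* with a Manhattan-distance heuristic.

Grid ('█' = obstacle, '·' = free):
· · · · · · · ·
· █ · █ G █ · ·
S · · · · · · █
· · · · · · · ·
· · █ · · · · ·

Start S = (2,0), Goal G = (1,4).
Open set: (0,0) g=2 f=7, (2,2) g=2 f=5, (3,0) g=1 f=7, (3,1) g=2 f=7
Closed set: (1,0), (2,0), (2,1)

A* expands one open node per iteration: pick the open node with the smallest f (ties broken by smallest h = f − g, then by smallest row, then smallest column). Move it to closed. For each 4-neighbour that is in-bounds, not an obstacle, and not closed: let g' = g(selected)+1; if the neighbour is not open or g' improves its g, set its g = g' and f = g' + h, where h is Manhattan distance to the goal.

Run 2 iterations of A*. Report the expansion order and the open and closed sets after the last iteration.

order=[(2,2) → (1,2)]; open=[(0,0) g=2 f=7, (0,2) g=4 f=7, (2,3) g=3 f=5, (3,0) g=1 f=7, (3,1) g=2 f=7, (3,2) g=3 f=7]; closed=[(1,0), (1,2), (2,0), (2,1), (2,2)]

step 1: expand (2,2) (f=5, h=3) → closed; open now [(0,0) g=2 f=7, (1,2) g=3 f=5, (2,3) g=3 f=5, (3,0) g=1 f=7, (3,1) g=2 f=7, (3,2) g=3 f=7]
step 2: expand (1,2) (f=5, h=2) → closed; open now [(0,0) g=2 f=7, (0,2) g=4 f=7, (2,3) g=3 f=5, (3,0) g=1 f=7, (3,1) g=2 f=7, (3,2) g=3 f=7]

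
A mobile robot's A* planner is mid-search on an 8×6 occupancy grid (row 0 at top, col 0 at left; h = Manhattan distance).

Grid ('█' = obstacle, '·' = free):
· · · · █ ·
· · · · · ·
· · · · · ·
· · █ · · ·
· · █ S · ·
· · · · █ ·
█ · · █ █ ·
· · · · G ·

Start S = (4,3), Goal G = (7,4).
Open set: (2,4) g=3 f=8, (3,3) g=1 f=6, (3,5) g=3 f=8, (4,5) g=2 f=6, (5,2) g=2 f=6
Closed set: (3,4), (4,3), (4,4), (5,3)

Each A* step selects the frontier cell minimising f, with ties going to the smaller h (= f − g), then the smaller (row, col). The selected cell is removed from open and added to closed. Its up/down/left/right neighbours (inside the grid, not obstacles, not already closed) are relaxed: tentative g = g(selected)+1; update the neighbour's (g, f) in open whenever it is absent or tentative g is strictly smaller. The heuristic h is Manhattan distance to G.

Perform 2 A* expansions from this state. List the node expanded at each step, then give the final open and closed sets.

step 1: expand (4,5) (f=6, h=4) → closed; open now [(2,4) g=3 f=8, (3,3) g=1 f=6, (3,5) g=3 f=8, (5,2) g=2 f=6, (5,5) g=3 f=6]
step 2: expand (5,5) (f=6, h=3) → closed; open now [(2,4) g=3 f=8, (3,3) g=1 f=6, (3,5) g=3 f=8, (5,2) g=2 f=6, (6,5) g=4 f=6]

order=[(4,5) → (5,5)]; open=[(2,4) g=3 f=8, (3,3) g=1 f=6, (3,5) g=3 f=8, (5,2) g=2 f=6, (6,5) g=4 f=6]; closed=[(3,4), (4,3), (4,4), (4,5), (5,3), (5,5)]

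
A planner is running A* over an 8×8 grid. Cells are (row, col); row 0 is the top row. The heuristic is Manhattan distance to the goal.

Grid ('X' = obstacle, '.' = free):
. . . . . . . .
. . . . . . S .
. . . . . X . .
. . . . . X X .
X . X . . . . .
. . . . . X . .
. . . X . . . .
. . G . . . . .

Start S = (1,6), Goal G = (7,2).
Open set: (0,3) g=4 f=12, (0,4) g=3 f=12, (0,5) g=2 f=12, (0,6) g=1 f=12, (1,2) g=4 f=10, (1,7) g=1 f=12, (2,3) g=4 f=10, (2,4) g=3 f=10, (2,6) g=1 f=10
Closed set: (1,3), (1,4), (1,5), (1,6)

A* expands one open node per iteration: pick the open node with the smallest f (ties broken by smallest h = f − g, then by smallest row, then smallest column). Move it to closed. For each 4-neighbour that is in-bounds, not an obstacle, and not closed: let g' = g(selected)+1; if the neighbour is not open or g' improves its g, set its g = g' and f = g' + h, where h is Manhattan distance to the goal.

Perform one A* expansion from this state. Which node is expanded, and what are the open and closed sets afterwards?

step 1: expand (1,2) (f=10, h=6) → closed; open now [(0,2) g=5 f=12, (0,3) g=4 f=12, (0,4) g=3 f=12, (0,5) g=2 f=12, (0,6) g=1 f=12, (1,1) g=5 f=12, (1,7) g=1 f=12, (2,2) g=5 f=10, (2,3) g=4 f=10, (2,4) g=3 f=10, (2,6) g=1 f=10]

expanded=(1,2); open=[(0,2) g=5 f=12, (0,3) g=4 f=12, (0,4) g=3 f=12, (0,5) g=2 f=12, (0,6) g=1 f=12, (1,1) g=5 f=12, (1,7) g=1 f=12, (2,2) g=5 f=10, (2,3) g=4 f=10, (2,4) g=3 f=10, (2,6) g=1 f=10]; closed=[(1,2), (1,3), (1,4), (1,5), (1,6)]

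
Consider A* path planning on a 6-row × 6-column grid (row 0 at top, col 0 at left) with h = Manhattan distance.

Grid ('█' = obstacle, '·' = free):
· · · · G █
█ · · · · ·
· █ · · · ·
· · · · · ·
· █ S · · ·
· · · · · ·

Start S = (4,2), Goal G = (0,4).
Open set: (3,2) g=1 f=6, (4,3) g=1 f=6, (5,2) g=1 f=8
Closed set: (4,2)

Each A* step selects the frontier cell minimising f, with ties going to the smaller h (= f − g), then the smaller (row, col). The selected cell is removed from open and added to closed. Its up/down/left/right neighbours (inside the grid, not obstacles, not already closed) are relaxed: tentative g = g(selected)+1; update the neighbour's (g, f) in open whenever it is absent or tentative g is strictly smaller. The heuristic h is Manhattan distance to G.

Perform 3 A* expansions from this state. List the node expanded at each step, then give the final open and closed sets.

order=[(3,2) → (2,2) → (1,2)]; open=[(0,2) g=4 f=6, (1,1) g=4 f=8, (1,3) g=4 f=6, (2,3) g=3 f=6, (3,1) g=2 f=8, (3,3) g=2 f=6, (4,3) g=1 f=6, (5,2) g=1 f=8]; closed=[(1,2), (2,2), (3,2), (4,2)]

step 1: expand (3,2) (f=6, h=5) → closed; open now [(2,2) g=2 f=6, (3,1) g=2 f=8, (3,3) g=2 f=6, (4,3) g=1 f=6, (5,2) g=1 f=8]
step 2: expand (2,2) (f=6, h=4) → closed; open now [(1,2) g=3 f=6, (2,3) g=3 f=6, (3,1) g=2 f=8, (3,3) g=2 f=6, (4,3) g=1 f=6, (5,2) g=1 f=8]
step 3: expand (1,2) (f=6, h=3) → closed; open now [(0,2) g=4 f=6, (1,1) g=4 f=8, (1,3) g=4 f=6, (2,3) g=3 f=6, (3,1) g=2 f=8, (3,3) g=2 f=6, (4,3) g=1 f=6, (5,2) g=1 f=8]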